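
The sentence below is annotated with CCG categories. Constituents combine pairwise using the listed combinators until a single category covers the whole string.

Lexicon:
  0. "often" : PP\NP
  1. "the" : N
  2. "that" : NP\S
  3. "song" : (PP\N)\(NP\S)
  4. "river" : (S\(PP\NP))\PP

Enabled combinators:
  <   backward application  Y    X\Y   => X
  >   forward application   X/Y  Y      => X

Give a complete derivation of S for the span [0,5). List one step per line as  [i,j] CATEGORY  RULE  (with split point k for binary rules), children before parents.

[0,1] PP\NP  lex  "often"
[1,2] N  lex  "the"
[2,3] NP\S  lex  "that"
[3,4] (PP\N)\(NP\S)  lex  "song"
[2,4] PP\N  <  k=3
[1,4] PP  <  k=2
[4,5] (S\(PP\NP))\PP  lex  "river"
[1,5] S\(PP\NP)  <  k=4
[0,5] S  <  k=1

[0,5] S   <
  [0,1] "often" : PP\NP
  [1,5] S\(PP\NP)   <
    [1,4] PP   <
      [1,2] "the" : N
      [2,4] PP\N   <
        [2,3] "that" : NP\S
        [3,4] "song" : (PP\N)\(NP\S)
    [4,5] "river" : (S\(PP\NP))\PP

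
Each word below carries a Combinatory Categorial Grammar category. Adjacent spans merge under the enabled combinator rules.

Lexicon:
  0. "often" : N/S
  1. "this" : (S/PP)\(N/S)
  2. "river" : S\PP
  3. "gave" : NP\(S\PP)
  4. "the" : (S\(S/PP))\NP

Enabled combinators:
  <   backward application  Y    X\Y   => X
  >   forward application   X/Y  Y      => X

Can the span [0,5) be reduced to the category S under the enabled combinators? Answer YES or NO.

YES

[0,5] S   <
  [0,2] S/PP   <
    [0,1] "often" : N/S
    [1,2] "this" : (S/PP)\(N/S)
  [2,5] S\(S/PP)   <
    [2,4] NP   <
      [2,3] "river" : S\PP
      [3,4] "gave" : NP\(S\PP)
    [4,5] "the" : (S\(S/PP))\NP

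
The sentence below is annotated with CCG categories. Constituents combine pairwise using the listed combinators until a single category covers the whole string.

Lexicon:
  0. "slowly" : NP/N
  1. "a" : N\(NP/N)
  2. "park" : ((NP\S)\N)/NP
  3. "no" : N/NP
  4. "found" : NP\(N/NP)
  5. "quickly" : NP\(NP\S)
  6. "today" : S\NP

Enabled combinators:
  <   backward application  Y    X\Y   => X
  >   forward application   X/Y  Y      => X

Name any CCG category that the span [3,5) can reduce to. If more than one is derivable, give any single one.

[0,7] S   <
  [0,6] NP   <
    [0,5] NP\S   <
      [0,2] N   <
        [0,1] "slowly" : NP/N
        [1,2] "a" : N\(NP/N)
      [2,5] (NP\S)\N   >
        [2,3] "park" : ((NP\S)\N)/NP
        [3,5] NP   <
          [3,4] "no" : N/NP
          [4,5] "found" : NP\(N/NP)
    [5,6] "quickly" : NP\(NP\S)
  [6,7] "today" : S\NP

NP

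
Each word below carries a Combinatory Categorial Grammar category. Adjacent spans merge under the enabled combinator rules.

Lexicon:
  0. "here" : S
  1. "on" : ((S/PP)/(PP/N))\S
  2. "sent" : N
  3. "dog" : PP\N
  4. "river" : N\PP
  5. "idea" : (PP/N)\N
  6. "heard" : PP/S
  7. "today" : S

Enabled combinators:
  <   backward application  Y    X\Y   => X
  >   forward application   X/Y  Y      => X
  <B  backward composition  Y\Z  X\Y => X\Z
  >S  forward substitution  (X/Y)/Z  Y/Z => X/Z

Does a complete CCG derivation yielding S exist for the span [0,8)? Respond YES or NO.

[0,8] S   >
  [0,6] S/PP   >
    [0,2] (S/PP)/(PP/N)   <
      [0,1] "here" : S
      [1,2] "on" : ((S/PP)/(PP/N))\S
    [2,6] PP/N   <
      [2,5] N   <
        [2,4] PP   <
          [2,3] "sent" : N
          [3,4] "dog" : PP\N
        [4,5] "river" : N\PP
      [5,6] "idea" : (PP/N)\N
  [6,8] PP   >
    [6,7] "heard" : PP/S
    [7,8] "today" : S

YES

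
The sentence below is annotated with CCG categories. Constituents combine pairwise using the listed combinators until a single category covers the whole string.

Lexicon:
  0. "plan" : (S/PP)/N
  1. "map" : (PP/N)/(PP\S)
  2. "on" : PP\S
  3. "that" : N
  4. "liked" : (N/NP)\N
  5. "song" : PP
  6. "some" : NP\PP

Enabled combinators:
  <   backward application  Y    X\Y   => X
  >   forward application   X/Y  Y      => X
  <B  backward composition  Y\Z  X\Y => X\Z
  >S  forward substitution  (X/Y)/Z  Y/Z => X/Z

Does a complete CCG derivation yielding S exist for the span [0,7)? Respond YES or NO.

YES

[0,7] S   >
  [0,3] S/N   >S
    [0,1] "plan" : (S/PP)/N
    [1,3] PP/N   >
      [1,2] "map" : (PP/N)/(PP\S)
      [2,3] "on" : PP\S
  [3,7] N   >
    [3,5] N/NP   <
      [3,4] "that" : N
      [4,5] "liked" : (N/NP)\N
    [5,7] NP   <
      [5,6] "song" : PP
      [6,7] "some" : NP\PP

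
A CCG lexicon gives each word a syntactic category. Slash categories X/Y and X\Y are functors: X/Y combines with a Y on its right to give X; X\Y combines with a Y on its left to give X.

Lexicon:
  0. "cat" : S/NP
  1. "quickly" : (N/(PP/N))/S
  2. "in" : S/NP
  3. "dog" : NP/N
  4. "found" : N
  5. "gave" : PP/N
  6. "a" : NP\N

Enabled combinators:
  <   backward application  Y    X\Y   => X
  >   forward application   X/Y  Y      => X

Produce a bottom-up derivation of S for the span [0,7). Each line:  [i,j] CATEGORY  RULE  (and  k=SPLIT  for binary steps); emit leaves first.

[0,1] S/NP  lex  "cat"
[1,2] (N/(PP/N))/S  lex  "quickly"
[2,3] S/NP  lex  "in"
[3,4] NP/N  lex  "dog"
[4,5] N  lex  "found"
[3,5] NP  >  k=4
[2,5] S  >  k=3
[1,5] N/(PP/N)  >  k=2
[5,6] PP/N  lex  "gave"
[1,6] N  >  k=5
[6,7] NP\N  lex  "a"
[1,7] NP  <  k=6
[0,7] S  >  k=1

[0,7] S   >
  [0,1] "cat" : S/NP
  [1,7] NP   <
    [1,6] N   >
      [1,5] N/(PP/N)   >
        [1,2] "quickly" : (N/(PP/N))/S
        [2,5] S   >
          [2,3] "in" : S/NP
          [3,5] NP   >
            [3,4] "dog" : NP/N
            [4,5] "found" : N
      [5,6] "gave" : PP/N
    [6,7] "a" : NP\N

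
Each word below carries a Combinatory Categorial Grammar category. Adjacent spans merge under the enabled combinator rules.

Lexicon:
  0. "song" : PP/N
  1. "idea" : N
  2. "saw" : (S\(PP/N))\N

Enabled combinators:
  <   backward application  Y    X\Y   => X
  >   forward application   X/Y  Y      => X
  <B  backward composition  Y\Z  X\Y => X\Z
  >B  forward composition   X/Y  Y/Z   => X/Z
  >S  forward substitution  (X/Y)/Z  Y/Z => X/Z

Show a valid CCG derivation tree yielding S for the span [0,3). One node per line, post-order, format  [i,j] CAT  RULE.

[0,3] S   <
  [0,1] "song" : PP/N
  [1,3] S\(PP/N)   <
    [1,2] "idea" : N
    [2,3] "saw" : (S\(PP/N))\N

[0,1] PP/N  lex  "song"
[1,2] N  lex  "idea"
[2,3] (S\(PP/N))\N  lex  "saw"
[1,3] S\(PP/N)  <  k=2
[0,3] S  <  k=1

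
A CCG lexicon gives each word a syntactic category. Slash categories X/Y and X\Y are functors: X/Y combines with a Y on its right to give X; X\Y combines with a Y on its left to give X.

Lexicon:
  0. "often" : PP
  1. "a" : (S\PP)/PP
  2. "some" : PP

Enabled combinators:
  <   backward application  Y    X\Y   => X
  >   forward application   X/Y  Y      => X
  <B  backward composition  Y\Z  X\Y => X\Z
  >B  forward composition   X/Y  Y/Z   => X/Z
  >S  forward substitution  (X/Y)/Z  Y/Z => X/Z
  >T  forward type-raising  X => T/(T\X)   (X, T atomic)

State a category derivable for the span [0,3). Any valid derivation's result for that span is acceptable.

[0,3] S   >
  [0,1] S/(S\PP)   >T
    [0,1] "often" : PP
  [1,3] S\PP   >
    [1,2] "a" : (S\PP)/PP
    [2,3] "some" : PP

S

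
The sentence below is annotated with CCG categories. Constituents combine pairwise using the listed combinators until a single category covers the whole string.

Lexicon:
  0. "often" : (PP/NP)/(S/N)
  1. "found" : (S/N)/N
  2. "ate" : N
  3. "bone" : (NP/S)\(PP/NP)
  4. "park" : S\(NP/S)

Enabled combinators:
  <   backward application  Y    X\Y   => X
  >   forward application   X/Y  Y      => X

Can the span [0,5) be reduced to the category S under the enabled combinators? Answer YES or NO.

YES

[0,5] S   <
  [0,4] NP/S   <
    [0,3] PP/NP   >
      [0,1] "often" : (PP/NP)/(S/N)
      [1,3] S/N   >
        [1,2] "found" : (S/N)/N
        [2,3] "ate" : N
    [3,4] "bone" : (NP/S)\(PP/NP)
  [4,5] "park" : S\(NP/S)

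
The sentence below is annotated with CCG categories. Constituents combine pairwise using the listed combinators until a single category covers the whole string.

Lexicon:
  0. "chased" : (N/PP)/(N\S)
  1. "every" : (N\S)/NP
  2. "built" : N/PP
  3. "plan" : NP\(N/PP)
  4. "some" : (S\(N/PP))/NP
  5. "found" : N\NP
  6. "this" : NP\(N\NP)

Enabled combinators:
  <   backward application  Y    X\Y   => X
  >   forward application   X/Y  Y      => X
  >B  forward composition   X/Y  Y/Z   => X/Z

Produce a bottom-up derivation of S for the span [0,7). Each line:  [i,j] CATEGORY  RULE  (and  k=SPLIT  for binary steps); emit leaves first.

[0,7] S   <
  [0,4] N/PP   >
    [0,1] "chased" : (N/PP)/(N\S)
    [1,4] N\S   >
      [1,2] "every" : (N\S)/NP
      [2,4] NP   <
        [2,3] "built" : N/PP
        [3,4] "plan" : NP\(N/PP)
  [4,7] S\(N/PP)   >
    [4,5] "some" : (S\(N/PP))/NP
    [5,7] NP   <
      [5,6] "found" : N\NP
      [6,7] "this" : NP\(N\NP)

[0,1] (N/PP)/(N\S)  lex  "chased"
[1,2] (N\S)/NP  lex  "every"
[2,3] N/PP  lex  "built"
[3,4] NP\(N/PP)  lex  "plan"
[2,4] NP  <  k=3
[1,4] N\S  >  k=2
[0,4] N/PP  >  k=1
[4,5] (S\(N/PP))/NP  lex  "some"
[5,6] N\NP  lex  "found"
[6,7] NP\(N\NP)  lex  "this"
[5,7] NP  <  k=6
[4,7] S\(N/PP)  >  k=5
[0,7] S  <  k=4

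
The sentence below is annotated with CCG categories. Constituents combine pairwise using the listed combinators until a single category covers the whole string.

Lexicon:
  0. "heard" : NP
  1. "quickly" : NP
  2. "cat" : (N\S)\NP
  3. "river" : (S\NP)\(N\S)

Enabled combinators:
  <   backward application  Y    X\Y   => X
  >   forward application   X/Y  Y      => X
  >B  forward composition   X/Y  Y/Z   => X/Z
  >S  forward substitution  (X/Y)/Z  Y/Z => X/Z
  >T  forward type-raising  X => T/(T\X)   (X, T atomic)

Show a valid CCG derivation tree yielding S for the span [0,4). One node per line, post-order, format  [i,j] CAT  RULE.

[0,1] NP  lex  "heard"
[1,2] NP  lex  "quickly"
[2,3] (N\S)\NP  lex  "cat"
[1,3] N\S  <  k=2
[3,4] (S\NP)\(N\S)  lex  "river"
[1,4] S\NP  <  k=3
[0,4] S  <  k=1

[0,4] S   <
  [0,1] "heard" : NP
  [1,4] S\NP   <
    [1,3] N\S   <
      [1,2] "quickly" : NP
      [2,3] "cat" : (N\S)\NP
    [3,4] "river" : (S\NP)\(N\S)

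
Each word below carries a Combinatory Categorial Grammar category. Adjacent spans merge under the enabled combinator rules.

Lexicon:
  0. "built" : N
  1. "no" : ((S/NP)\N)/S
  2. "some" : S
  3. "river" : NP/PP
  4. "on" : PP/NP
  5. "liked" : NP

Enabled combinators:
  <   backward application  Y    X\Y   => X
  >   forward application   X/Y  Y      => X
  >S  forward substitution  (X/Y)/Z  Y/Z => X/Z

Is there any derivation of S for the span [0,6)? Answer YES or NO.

YES

[0,6] S   >
  [0,3] S/NP   <
    [0,1] "built" : N
    [1,3] (S/NP)\N   >
      [1,2] "no" : ((S/NP)\N)/S
      [2,3] "some" : S
  [3,6] NP   >
    [3,4] "river" : NP/PP
    [4,6] PP   >
      [4,5] "on" : PP/NP
      [5,6] "liked" : NP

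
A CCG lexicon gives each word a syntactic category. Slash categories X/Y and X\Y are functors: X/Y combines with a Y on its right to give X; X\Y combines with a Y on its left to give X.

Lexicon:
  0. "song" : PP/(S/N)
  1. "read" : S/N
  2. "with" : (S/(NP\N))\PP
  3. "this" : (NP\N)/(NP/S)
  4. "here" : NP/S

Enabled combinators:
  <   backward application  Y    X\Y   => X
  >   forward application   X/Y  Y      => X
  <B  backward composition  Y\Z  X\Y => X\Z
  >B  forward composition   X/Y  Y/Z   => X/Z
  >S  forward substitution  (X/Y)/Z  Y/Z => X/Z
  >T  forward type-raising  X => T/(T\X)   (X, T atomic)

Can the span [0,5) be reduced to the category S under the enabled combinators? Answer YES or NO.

YES

[0,5] S   >
  [0,3] S/(NP\N)   <
    [0,2] PP   >
      [0,1] "song" : PP/(S/N)
      [1,2] "read" : S/N
    [2,3] "with" : (S/(NP\N))\PP
  [3,5] NP\N   >
    [3,4] "this" : (NP\N)/(NP/S)
    [4,5] "here" : NP/S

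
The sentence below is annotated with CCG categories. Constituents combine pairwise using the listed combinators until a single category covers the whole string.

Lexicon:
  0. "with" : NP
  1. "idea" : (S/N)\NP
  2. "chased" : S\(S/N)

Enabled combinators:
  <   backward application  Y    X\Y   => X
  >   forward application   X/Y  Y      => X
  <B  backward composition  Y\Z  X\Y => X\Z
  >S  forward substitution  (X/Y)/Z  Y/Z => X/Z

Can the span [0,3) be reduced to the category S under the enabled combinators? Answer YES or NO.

YES

[0,3] S   <
  [0,2] S/N   <
    [0,1] "with" : NP
    [1,2] "idea" : (S/N)\NP
  [2,3] "chased" : S\(S/N)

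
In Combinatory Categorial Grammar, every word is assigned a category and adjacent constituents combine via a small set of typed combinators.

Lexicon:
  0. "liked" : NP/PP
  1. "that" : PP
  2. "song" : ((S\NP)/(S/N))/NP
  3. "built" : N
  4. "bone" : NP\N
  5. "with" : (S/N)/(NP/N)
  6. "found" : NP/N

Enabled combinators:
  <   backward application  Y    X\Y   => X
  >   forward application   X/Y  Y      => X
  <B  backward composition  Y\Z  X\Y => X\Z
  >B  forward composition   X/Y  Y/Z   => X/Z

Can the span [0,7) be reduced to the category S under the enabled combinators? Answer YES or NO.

[0,7] S   <
  [0,2] NP   >
    [0,1] "liked" : NP/PP
    [1,2] "that" : PP
  [2,7] S\NP   >
    [2,5] (S\NP)/(S/N)   >
      [2,3] "song" : ((S\NP)/(S/N))/NP
      [3,5] NP   <
        [3,4] "built" : N
        [4,5] "bone" : NP\N
    [5,7] S/N   >
      [5,6] "with" : (S/N)/(NP/N)
      [6,7] "found" : NP/N

YES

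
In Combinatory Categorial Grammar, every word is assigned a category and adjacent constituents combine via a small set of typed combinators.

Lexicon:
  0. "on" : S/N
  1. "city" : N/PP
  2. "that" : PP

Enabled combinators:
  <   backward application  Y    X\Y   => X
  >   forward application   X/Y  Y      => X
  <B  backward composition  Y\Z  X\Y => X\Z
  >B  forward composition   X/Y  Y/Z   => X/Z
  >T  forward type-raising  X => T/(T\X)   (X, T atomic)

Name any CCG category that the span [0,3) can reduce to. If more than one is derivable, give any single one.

[0,3] S   >
  [0,1] "on" : S/N
  [1,3] N   >
    [1,2] "city" : N/PP
    [2,3] "that" : PP

S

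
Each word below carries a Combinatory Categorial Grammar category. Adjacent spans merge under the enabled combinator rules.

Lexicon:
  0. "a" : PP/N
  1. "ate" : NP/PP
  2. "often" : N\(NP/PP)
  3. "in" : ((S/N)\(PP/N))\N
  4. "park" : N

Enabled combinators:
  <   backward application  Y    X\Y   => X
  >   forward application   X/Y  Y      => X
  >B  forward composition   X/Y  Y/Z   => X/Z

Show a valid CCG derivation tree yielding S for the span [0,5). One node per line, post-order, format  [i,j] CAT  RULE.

[0,5] S   >
  [0,4] S/N   <
    [0,1] "a" : PP/N
    [1,4] (S/N)\(PP/N)   <
      [1,3] N   <
        [1,2] "ate" : NP/PP
        [2,3] "often" : N\(NP/PP)
      [3,4] "in" : ((S/N)\(PP/N))\N
  [4,5] "park" : N

[0,1] PP/N  lex  "a"
[1,2] NP/PP  lex  "ate"
[2,3] N\(NP/PP)  lex  "often"
[1,3] N  <  k=2
[3,4] ((S/N)\(PP/N))\N  lex  "in"
[1,4] (S/N)\(PP/N)  <  k=3
[0,4] S/N  <  k=1
[4,5] N  lex  "park"
[0,5] S  >  k=4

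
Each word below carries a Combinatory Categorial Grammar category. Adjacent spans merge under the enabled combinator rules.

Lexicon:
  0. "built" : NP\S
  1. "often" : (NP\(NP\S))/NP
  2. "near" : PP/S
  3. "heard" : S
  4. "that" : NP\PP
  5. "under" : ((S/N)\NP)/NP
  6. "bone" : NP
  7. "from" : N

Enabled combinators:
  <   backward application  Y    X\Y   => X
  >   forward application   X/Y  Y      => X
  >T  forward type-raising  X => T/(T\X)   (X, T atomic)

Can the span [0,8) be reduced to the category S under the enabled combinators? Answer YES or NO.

YES

[0,8] S   >
  [0,7] S/N   <
    [0,5] NP   <
      [0,1] "built" : NP\S
      [1,5] NP\(NP\S)   >
        [1,2] "often" : (NP\(NP\S))/NP
        [2,5] NP   <
          [2,4] PP   >
            [2,3] "near" : PP/S
            [3,4] "heard" : S
          [4,5] "that" : NP\PP
    [5,7] (S/N)\NP   >
      [5,6] "under" : ((S/N)\NP)/NP
      [6,7] "bone" : NP
  [7,8] "from" : N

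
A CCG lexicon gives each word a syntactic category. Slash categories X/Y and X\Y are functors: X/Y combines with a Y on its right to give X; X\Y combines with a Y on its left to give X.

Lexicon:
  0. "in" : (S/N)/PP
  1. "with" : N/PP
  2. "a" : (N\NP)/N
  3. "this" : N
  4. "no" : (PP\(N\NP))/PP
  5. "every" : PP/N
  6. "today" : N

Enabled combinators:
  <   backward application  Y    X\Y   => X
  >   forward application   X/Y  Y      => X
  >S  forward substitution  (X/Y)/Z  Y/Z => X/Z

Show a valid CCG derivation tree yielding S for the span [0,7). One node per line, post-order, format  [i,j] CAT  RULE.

[0,7] S   >
  [0,2] S/PP   >S
    [0,1] "in" : (S/N)/PP
    [1,2] "with" : N/PP
  [2,7] PP   <
    [2,4] N\NP   >
      [2,3] "a" : (N\NP)/N
      [3,4] "this" : N
    [4,7] PP\(N\NP)   >
      [4,5] "no" : (PP\(N\NP))/PP
      [5,7] PP   >
        [5,6] "every" : PP/N
        [6,7] "today" : N

[0,1] (S/N)/PP  lex  "in"
[1,2] N/PP  lex  "with"
[0,2] S/PP  >S  k=1
[2,3] (N\NP)/N  lex  "a"
[3,4] N  lex  "this"
[2,4] N\NP  >  k=3
[4,5] (PP\(N\NP))/PP  lex  "no"
[5,6] PP/N  lex  "every"
[6,7] N  lex  "today"
[5,7] PP  >  k=6
[4,7] PP\(N\NP)  >  k=5
[2,7] PP  <  k=4
[0,7] S  >  k=2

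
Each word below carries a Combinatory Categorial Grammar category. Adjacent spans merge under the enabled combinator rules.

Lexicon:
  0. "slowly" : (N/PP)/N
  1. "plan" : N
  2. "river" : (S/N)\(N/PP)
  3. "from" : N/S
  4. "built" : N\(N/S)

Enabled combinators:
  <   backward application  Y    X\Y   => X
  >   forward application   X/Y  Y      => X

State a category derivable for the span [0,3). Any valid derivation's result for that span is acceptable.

S/N

[0,5] S   >
  [0,3] S/N   <
    [0,2] N/PP   >
      [0,1] "slowly" : (N/PP)/N
      [1,2] "plan" : N
    [2,3] "river" : (S/N)\(N/PP)
  [3,5] N   <
    [3,4] "from" : N/S
    [4,5] "built" : N\(N/S)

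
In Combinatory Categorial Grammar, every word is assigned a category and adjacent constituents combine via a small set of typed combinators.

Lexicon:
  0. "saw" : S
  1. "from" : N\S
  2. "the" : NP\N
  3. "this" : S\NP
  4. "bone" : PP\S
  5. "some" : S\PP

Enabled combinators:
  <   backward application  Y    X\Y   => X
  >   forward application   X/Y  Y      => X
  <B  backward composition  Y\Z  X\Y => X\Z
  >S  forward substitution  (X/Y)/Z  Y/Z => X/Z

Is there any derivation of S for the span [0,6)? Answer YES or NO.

YES

[0,6] S   <
  [0,5] PP   <
    [0,1] "saw" : S
    [1,5] PP\S   <B
      [1,2] "from" : N\S
      [2,5] PP\N   <B
        [2,4] S\N   <B
          [2,3] "the" : NP\N
          [3,4] "this" : S\NP
        [4,5] "bone" : PP\S
  [5,6] "some" : S\PP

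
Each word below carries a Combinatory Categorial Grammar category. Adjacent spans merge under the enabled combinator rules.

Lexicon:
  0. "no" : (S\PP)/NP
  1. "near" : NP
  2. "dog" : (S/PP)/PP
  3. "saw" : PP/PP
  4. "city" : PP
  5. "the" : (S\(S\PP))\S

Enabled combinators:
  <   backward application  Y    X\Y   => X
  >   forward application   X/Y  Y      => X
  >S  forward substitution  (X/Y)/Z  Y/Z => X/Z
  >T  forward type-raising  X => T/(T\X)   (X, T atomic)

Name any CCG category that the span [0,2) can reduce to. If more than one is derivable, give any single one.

[0,6] S   <
  [0,2] S\PP   >
    [0,1] "no" : (S\PP)/NP
    [1,2] "near" : NP
  [2,6] S\(S\PP)   <
    [2,5] S   >
      [2,4] S/PP   >S
        [2,3] "dog" : (S/PP)/PP
        [3,4] "saw" : PP/PP
      [4,5] "city" : PP
    [5,6] "the" : (S\(S\PP))\S

S\PP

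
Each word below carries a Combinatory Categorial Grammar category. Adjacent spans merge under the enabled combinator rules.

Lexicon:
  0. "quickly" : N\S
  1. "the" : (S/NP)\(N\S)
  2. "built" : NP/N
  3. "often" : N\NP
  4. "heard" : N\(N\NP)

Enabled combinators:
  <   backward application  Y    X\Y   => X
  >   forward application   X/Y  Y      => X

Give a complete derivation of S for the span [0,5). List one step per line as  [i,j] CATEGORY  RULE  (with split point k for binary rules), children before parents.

[0,1] N\S  lex  "quickly"
[1,2] (S/NP)\(N\S)  lex  "the"
[0,2] S/NP  <  k=1
[2,3] NP/N  lex  "built"
[3,4] N\NP  lex  "often"
[4,5] N\(N\NP)  lex  "heard"
[3,5] N  <  k=4
[2,5] NP  >  k=3
[0,5] S  >  k=2

[0,5] S   >
  [0,2] S/NP   <
    [0,1] "quickly" : N\S
    [1,2] "the" : (S/NP)\(N\S)
  [2,5] NP   >
    [2,3] "built" : NP/N
    [3,5] N   <
      [3,4] "often" : N\NP
      [4,5] "heard" : N\(N\NP)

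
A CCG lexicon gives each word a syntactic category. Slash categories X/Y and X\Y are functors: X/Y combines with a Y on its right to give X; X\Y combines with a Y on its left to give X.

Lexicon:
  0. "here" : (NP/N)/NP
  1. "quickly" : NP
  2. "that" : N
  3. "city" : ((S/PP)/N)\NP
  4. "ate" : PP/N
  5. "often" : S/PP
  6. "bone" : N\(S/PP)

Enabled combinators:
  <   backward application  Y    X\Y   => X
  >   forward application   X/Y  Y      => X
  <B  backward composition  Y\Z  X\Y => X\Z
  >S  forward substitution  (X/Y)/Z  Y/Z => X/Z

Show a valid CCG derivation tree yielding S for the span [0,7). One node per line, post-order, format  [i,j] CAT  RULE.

[0,1] (NP/N)/NP  lex  "here"
[1,2] NP  lex  "quickly"
[0,2] NP/N  >  k=1
[2,3] N  lex  "that"
[0,3] NP  >  k=2
[3,4] ((S/PP)/N)\NP  lex  "city"
[0,4] (S/PP)/N  <  k=3
[4,5] PP/N  lex  "ate"
[0,5] S/N  >S  k=4
[5,6] S/PP  lex  "often"
[6,7] N\(S/PP)  lex  "bone"
[5,7] N  <  k=6
[0,7] S  >  k=5

[0,7] S   >
  [0,5] S/N   >S
    [0,4] (S/PP)/N   <
      [0,3] NP   >
        [0,2] NP/N   >
          [0,1] "here" : (NP/N)/NP
          [1,2] "quickly" : NP
        [2,3] "that" : N
      [3,4] "city" : ((S/PP)/N)\NP
    [4,5] "ate" : PP/N
  [5,7] N   <
    [5,6] "often" : S/PP
    [6,7] "bone" : N\(S/PP)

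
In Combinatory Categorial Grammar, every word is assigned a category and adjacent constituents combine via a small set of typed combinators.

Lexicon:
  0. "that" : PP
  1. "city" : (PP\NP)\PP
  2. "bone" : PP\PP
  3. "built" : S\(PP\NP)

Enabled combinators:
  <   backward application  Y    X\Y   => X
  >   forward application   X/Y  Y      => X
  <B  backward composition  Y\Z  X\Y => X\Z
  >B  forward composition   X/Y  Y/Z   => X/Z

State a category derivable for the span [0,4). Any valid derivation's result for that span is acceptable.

S

[0,4] S   <
  [0,3] PP\NP   <B
    [0,2] PP\NP   <
      [0,1] "that" : PP
      [1,2] "city" : (PP\NP)\PP
    [2,3] "bone" : PP\PP
  [3,4] "built" : S\(PP\NP)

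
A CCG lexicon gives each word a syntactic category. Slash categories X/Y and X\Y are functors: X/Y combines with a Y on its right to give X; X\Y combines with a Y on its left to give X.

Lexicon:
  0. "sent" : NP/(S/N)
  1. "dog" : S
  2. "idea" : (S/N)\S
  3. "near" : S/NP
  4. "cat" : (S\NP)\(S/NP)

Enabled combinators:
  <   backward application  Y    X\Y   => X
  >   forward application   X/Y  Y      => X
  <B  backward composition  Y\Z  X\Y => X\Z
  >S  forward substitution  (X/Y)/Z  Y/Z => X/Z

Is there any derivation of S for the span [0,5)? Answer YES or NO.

[0,5] S   <
  [0,3] NP   >
    [0,1] "sent" : NP/(S/N)
    [1,3] S/N   <
      [1,2] "dog" : S
      [2,3] "idea" : (S/N)\S
  [3,5] S\NP   <
    [3,4] "near" : S/NP
    [4,5] "cat" : (S\NP)\(S/NP)

YES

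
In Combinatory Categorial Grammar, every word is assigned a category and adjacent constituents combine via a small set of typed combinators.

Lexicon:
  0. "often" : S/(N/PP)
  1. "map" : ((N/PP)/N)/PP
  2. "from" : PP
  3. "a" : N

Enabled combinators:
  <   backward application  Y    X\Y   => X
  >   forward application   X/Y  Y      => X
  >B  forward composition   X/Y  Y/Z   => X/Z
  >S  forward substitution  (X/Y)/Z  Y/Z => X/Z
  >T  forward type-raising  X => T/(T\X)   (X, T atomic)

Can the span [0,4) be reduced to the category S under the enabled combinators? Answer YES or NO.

YES

[0,4] S   >
  [0,1] "often" : S/(N/PP)
  [1,4] N/PP   >
    [1,3] (N/PP)/N   >
      [1,2] "map" : ((N/PP)/N)/PP
      [2,3] "from" : PP
    [3,4] "a" : N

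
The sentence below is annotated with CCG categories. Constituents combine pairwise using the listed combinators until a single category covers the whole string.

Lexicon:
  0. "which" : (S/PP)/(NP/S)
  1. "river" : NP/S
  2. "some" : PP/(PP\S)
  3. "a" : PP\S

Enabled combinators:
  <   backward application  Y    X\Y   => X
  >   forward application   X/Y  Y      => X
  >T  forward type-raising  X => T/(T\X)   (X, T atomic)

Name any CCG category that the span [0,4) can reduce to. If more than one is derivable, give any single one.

[0,4] S   >
  [0,2] S/PP   >
    [0,1] "which" : (S/PP)/(NP/S)
    [1,2] "river" : NP/S
  [2,4] PP   >
    [2,3] "some" : PP/(PP\S)
    [3,4] "a" : PP\S

S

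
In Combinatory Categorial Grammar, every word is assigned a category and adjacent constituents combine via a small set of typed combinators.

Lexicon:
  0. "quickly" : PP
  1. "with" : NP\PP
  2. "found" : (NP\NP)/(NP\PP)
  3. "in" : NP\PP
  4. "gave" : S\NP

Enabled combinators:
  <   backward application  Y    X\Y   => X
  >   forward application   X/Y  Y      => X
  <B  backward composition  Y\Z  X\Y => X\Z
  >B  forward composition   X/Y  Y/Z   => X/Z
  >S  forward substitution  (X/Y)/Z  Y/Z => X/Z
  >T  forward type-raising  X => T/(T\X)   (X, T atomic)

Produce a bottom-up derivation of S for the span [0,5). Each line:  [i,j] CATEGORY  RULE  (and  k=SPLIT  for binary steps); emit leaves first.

[0,5] S   <
  [0,2] NP   <
    [0,1] "quickly" : PP
    [1,2] "with" : NP\PP
  [2,5] S\NP   <B
    [2,4] NP\NP   >
      [2,3] "found" : (NP\NP)/(NP\PP)
      [3,4] "in" : NP\PP
    [4,5] "gave" : S\NP

[0,1] PP  lex  "quickly"
[1,2] NP\PP  lex  "with"
[0,2] NP  <  k=1
[2,3] (NP\NP)/(NP\PP)  lex  "found"
[3,4] NP\PP  lex  "in"
[2,4] NP\NP  >  k=3
[4,5] S\NP  lex  "gave"
[2,5] S\NP  <B  k=4
[0,5] S  <  k=2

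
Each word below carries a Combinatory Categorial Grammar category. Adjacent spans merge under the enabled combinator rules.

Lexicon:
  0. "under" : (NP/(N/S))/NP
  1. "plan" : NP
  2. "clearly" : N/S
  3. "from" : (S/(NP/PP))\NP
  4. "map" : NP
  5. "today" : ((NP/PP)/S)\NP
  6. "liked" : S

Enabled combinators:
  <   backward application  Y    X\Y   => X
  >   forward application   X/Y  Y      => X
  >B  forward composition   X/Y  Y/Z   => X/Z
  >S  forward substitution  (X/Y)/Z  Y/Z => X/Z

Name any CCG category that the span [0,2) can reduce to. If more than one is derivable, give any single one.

[0,7] S   >
  [0,4] S/(NP/PP)   <
    [0,3] NP   >
      [0,2] NP/(N/S)   >
        [0,1] "under" : (NP/(N/S))/NP
        [1,2] "plan" : NP
      [2,3] "clearly" : N/S
    [3,4] "from" : (S/(NP/PP))\NP
  [4,7] NP/PP   >
    [4,6] (NP/PP)/S   <
      [4,5] "map" : NP
      [5,6] "today" : ((NP/PP)/S)\NP
    [6,7] "liked" : S

NP/(N/S)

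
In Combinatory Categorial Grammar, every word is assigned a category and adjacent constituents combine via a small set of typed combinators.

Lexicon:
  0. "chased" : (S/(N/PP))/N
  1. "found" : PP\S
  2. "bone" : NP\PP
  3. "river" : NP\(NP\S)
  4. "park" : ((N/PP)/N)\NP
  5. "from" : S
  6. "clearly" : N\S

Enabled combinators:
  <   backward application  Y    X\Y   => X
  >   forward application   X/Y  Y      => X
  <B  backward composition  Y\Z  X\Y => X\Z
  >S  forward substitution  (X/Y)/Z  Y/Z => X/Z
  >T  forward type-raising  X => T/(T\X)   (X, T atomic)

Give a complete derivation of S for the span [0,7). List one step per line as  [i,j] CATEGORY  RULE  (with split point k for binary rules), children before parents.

[0,7] S   >
  [0,5] S/N   >S
    [0,1] "chased" : (S/(N/PP))/N
    [1,5] (N/PP)/N   <
      [1,4] NP   <
        [1,3] NP\S   <B
          [1,2] "found" : PP\S
          [2,3] "bone" : NP\PP
        [3,4] "river" : NP\(NP\S)
      [4,5] "park" : ((N/PP)/N)\NP
  [5,7] N   <
    [5,6] "from" : S
    [6,7] "clearly" : N\S

[0,1] (S/(N/PP))/N  lex  "chased"
[1,2] PP\S  lex  "found"
[2,3] NP\PP  lex  "bone"
[1,3] NP\S  <B  k=2
[3,4] NP\(NP\S)  lex  "river"
[1,4] NP  <  k=3
[4,5] ((N/PP)/N)\NP  lex  "park"
[1,5] (N/PP)/N  <  k=4
[0,5] S/N  >S  k=1
[5,6] S  lex  "from"
[6,7] N\S  lex  "clearly"
[5,7] N  <  k=6
[0,7] S  >  k=5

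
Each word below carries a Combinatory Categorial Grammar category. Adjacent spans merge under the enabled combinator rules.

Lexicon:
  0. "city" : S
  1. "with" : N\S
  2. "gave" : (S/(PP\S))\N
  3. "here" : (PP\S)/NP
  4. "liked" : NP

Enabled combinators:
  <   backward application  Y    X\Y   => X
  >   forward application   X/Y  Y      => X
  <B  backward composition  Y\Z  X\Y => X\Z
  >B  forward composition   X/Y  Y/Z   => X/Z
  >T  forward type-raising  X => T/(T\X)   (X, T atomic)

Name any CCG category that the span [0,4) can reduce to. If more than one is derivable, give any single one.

[0,5] S   >
  [0,4] S/NP   >B
    [0,3] S/(PP\S)   <
      [0,2] N   <
        [0,1] "city" : S
        [1,2] "with" : N\S
      [2,3] "gave" : (S/(PP\S))\N
    [3,4] "here" : (PP\S)/NP
  [4,5] "liked" : NP

S/NP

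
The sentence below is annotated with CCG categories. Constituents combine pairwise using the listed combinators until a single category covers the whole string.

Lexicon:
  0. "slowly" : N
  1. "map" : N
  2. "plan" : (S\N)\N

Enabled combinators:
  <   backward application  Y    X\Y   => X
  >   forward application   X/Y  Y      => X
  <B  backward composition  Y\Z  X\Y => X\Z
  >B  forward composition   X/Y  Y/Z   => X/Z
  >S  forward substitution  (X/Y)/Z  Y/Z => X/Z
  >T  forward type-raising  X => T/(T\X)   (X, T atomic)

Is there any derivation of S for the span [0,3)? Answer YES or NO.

YES

[0,3] S   >
  [0,1] S/(S\N)   >T
    [0,1] "slowly" : N
  [1,3] S\N   <
    [1,2] "map" : N
    [2,3] "plan" : (S\N)\N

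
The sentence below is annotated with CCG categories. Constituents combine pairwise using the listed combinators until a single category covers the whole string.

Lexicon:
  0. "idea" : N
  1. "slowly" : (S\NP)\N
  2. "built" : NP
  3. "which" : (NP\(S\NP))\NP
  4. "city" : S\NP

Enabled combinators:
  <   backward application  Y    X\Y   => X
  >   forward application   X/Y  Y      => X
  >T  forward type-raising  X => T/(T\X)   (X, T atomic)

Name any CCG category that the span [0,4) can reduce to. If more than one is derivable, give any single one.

[0,5] S   <
  [0,4] NP   <
    [0,2] S\NP   <
      [0,1] "idea" : N
      [1,2] "slowly" : (S\NP)\N
    [2,4] NP\(S\NP)   <
      [2,3] "built" : NP
      [3,4] "which" : (NP\(S\NP))\NP
  [4,5] "city" : S\NP

NP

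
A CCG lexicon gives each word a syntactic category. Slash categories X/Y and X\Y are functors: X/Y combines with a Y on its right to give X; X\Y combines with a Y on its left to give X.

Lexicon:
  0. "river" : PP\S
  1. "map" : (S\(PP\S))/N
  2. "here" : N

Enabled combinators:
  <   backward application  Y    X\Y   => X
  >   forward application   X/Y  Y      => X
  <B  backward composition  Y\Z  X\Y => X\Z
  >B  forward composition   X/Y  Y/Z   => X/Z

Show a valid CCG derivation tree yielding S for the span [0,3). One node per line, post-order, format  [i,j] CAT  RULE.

[0,1] PP\S  lex  "river"
[1,2] (S\(PP\S))/N  lex  "map"
[2,3] N  lex  "here"
[1,3] S\(PP\S)  >  k=2
[0,3] S  <  k=1

[0,3] S   <
  [0,1] "river" : PP\S
  [1,3] S\(PP\S)   >
    [1,2] "map" : (S\(PP\S))/N
    [2,3] "here" : N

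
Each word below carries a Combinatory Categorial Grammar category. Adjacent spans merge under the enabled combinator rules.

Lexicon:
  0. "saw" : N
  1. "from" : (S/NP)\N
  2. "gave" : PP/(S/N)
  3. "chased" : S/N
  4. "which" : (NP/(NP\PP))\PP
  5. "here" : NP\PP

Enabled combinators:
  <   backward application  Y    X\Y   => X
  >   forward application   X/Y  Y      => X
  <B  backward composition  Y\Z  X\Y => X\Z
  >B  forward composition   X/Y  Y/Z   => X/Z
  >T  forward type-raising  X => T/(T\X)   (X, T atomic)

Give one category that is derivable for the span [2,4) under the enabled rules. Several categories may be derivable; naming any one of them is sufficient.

[0,6] S   >
  [0,2] S/NP   <
    [0,1] "saw" : N
    [1,2] "from" : (S/NP)\N
  [2,6] NP   >
    [2,5] NP/(NP\PP)   <
      [2,4] PP   >
        [2,3] "gave" : PP/(S/N)
        [3,4] "chased" : S/N
      [4,5] "which" : (NP/(NP\PP))\PP
    [5,6] "here" : NP\PP

PP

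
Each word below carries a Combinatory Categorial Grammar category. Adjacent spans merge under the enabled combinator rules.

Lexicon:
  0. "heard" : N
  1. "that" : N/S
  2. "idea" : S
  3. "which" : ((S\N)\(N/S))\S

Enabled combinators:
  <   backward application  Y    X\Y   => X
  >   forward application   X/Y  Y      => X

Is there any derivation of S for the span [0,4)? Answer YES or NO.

[0,4] S   <
  [0,1] "heard" : N
  [1,4] S\N   <
    [1,2] "that" : N/S
    [2,4] (S\N)\(N/S)   <
      [2,3] "idea" : S
      [3,4] "which" : ((S\N)\(N/S))\S

YES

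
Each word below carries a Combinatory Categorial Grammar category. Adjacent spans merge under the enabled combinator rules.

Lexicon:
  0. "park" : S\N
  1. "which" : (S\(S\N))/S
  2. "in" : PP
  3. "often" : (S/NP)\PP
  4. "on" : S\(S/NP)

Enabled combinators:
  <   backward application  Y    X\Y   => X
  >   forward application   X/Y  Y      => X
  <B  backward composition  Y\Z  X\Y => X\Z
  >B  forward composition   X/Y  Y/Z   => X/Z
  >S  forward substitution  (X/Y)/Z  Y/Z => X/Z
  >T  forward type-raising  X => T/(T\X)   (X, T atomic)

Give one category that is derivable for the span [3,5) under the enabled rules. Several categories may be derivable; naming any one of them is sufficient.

S\PP

[0,5] S   <
  [0,1] "park" : S\N
  [1,5] S\(S\N)   >
    [1,2] "which" : (S\(S\N))/S
    [2,5] S   <
      [2,3] "in" : PP
      [3,5] S\PP   <B
        [3,4] "often" : (S/NP)\PP
        [4,5] "on" : S\(S/NP)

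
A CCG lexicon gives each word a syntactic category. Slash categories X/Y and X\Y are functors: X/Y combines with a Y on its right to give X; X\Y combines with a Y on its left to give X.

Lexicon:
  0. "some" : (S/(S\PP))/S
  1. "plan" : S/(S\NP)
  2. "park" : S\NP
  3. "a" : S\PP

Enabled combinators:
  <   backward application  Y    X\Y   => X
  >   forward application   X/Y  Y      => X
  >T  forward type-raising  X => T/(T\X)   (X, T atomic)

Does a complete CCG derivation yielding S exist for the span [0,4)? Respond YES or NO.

YES

[0,4] S   >
  [0,3] S/(S\PP)   >
    [0,1] "some" : (S/(S\PP))/S
    [1,3] S   >
      [1,2] "plan" : S/(S\NP)
      [2,3] "park" : S\NP
  [3,4] "a" : S\PP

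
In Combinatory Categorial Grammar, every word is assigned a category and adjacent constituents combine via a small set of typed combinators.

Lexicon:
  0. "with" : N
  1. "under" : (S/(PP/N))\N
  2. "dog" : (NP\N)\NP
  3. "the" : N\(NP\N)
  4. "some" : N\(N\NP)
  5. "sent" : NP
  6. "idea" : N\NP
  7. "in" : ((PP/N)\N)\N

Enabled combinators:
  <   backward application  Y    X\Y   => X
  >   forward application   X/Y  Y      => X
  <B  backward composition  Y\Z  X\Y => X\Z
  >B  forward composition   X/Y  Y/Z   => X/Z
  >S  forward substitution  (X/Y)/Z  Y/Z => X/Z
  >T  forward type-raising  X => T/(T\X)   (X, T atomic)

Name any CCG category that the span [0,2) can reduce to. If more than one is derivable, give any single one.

S/(PP/N)

[0,8] S   >
  [0,2] S/(PP/N)   <
    [0,1] "with" : N
    [1,2] "under" : (S/(PP/N))\N
  [2,8] PP/N   <
    [2,5] N   <
      [2,4] N\NP   <B
        [2,3] "dog" : (NP\N)\NP
        [3,4] "the" : N\(NP\N)
      [4,5] "some" : N\(N\NP)
    [5,8] (PP/N)\N   <
      [5,7] N   <
        [5,6] "sent" : NP
        [6,7] "idea" : N\NP
      [7,8] "in" : ((PP/N)\N)\N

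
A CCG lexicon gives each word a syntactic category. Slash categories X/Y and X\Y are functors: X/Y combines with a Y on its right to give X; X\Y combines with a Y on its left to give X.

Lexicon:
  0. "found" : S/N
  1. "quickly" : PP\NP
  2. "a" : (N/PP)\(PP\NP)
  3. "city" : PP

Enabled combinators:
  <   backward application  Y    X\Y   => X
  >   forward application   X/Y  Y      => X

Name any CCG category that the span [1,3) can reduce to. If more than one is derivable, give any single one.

N/PP

[0,4] S   >
  [0,1] "found" : S/N
  [1,4] N   >
    [1,3] N/PP   <
      [1,2] "quickly" : PP\NP
      [2,3] "a" : (N/PP)\(PP\NP)
    [3,4] "city" : PP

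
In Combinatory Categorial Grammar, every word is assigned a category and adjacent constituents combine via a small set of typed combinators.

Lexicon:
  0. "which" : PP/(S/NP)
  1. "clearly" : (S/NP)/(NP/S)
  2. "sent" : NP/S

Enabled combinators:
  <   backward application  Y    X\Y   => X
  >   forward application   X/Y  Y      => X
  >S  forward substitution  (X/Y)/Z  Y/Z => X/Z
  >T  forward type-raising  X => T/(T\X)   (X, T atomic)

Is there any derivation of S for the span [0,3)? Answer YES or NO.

NO

PP/(S/NP) (S/NP)/(NP/S) NP/S
CKY chart[0,3] = {N/(N\PP), NP/(NP\PP), PP, PP/(PP\PP), S/(S\PP)}; S ∉ chart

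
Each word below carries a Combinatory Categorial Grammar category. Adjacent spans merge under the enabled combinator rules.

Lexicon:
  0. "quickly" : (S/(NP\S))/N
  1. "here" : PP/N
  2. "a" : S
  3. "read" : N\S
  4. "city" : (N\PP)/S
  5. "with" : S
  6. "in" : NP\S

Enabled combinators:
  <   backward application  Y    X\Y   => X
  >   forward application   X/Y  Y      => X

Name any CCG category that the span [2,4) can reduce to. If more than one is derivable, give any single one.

N

[0,7] S   >
  [0,6] S/(NP\S)   >
    [0,1] "quickly" : (S/(NP\S))/N
    [1,6] N   <
      [1,4] PP   >
        [1,2] "here" : PP/N
        [2,4] N   <
          [2,3] "a" : S
          [3,4] "read" : N\S
      [4,6] N\PP   >
        [4,5] "city" : (N\PP)/S
        [5,6] "with" : S
  [6,7] "in" : NP\S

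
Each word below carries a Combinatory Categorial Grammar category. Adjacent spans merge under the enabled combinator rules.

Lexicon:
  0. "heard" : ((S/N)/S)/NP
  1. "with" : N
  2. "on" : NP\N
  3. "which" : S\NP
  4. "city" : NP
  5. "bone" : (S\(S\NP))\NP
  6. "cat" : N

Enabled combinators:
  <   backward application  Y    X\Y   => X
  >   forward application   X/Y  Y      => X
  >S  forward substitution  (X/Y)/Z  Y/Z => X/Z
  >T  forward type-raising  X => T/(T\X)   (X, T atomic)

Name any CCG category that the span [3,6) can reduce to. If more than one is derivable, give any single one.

[0,7] S   >
  [0,6] S/N   >
    [0,3] (S/N)/S   >
      [0,1] "heard" : ((S/N)/S)/NP
      [1,3] NP   >
        [1,2] NP/(NP\N)   >T
          [1,2] "with" : N
        [2,3] "on" : NP\N
    [3,6] S   <
      [3,4] "which" : S\NP
      [4,6] S\(S\NP)   <
        [4,5] "city" : NP
        [5,6] "bone" : (S\(S\NP))\NP
  [6,7] "cat" : N

S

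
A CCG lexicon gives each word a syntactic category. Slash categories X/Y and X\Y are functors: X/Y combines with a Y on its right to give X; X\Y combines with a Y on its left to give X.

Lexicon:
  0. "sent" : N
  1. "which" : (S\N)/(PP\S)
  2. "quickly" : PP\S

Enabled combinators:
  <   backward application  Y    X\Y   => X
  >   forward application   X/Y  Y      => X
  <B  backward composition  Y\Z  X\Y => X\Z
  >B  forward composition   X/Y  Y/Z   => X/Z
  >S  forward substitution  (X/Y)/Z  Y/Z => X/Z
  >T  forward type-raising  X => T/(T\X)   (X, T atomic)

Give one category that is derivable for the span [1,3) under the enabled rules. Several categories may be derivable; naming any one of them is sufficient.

S\N

[0,3] S   >
  [0,1] S/(S\N)   >T
    [0,1] "sent" : N
  [1,3] S\N   >
    [1,2] "which" : (S\N)/(PP\S)
    [2,3] "quickly" : PP\S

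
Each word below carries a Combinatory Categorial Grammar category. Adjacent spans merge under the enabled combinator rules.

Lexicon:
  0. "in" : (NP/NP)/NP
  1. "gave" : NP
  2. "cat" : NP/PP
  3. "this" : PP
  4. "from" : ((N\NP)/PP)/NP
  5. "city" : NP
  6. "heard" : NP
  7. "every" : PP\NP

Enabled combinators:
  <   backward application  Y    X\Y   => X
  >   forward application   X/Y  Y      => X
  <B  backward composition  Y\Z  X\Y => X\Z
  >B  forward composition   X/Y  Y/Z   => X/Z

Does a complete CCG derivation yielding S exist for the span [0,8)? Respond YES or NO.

NO

(NP/NP)/NP NP NP/PP PP ((N\NP)/PP)/NP NP NP PP\NP
CKY chart[0,8] = {N}; S ∉ chart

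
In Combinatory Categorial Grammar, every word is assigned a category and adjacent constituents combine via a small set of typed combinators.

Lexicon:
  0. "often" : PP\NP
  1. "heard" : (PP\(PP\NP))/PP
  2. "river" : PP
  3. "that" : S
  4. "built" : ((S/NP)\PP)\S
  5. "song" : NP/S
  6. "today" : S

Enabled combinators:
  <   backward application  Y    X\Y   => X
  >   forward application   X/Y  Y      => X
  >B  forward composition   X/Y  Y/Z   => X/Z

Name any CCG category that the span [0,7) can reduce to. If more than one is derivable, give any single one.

S

[0,7] S   >
  [0,5] S/NP   <
    [0,3] PP   <
      [0,1] "often" : PP\NP
      [1,3] PP\(PP\NP)   >
        [1,2] "heard" : (PP\(PP\NP))/PP
        [2,3] "river" : PP
    [3,5] (S/NP)\PP   <
      [3,4] "that" : S
      [4,5] "built" : ((S/NP)\PP)\S
  [5,7] NP   >
    [5,6] "song" : NP/S
    [6,7] "today" : S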